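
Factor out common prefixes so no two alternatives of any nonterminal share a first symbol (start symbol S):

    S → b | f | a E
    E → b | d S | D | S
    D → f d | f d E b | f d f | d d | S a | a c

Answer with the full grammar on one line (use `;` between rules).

D has alternatives sharing prefix 'f d': factor to D → f d D' with D' → ε | E b | f.

S → b | f | a E; E → b | d S | D | S; D → d d | S a | a c | f d D'; D' → ε | E b | f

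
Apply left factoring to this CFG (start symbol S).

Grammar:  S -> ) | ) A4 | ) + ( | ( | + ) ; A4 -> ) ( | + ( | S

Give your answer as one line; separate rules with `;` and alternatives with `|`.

S has alternatives sharing prefix ')': factor to S → ) S' with S' → ε | A4 | + (.

S -> ( | + ) | ) S'; A4 -> ) ( | + ( | S; S' -> ε | A4 | + (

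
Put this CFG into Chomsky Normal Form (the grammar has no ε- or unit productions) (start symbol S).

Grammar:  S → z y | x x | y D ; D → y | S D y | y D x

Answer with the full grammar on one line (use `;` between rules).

Introduce a nonterminal for each terminal appearing in a rule of length ≥ 2: X1 → z, X2 → y, X3 → x.
Binarize each right-hand side of length ≥ 3 by chaining fresh nonterminals (Y1, Y2, …): affected rules were D → S D X2; D → X2 D X3.

S → X1 X2 | X3 X3 | X2 D; D → y | S Y1 | X2 Y2; X1 → z; X2 → y; X3 → x; Y1 → D X2; Y2 → D X3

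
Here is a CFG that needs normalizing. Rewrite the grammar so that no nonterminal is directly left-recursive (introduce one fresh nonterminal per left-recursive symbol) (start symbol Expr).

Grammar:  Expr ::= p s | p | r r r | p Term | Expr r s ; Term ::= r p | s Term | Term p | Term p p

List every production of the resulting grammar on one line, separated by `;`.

Left recursion appears on Expr, Term.
For Expr: α = {r s}, β = {p s, p, r r r, p Term}. Rewrite as Expr → β Expr1 and Expr1 → α Expr1 | ε.
For Term: α = {p, p p}, β = {r p, s Term}. Rewrite as Term → β Term1 and Term1 → α Term1 | ε.

Expr ::= p s Expr1 | p Expr1 | r r r Expr1 | p Term Expr1; Term ::= r p Term1 | s Term Term1; Expr1 ::= r s Expr1 | ε; Term1 ::= p Term1 | p p Term1 | ε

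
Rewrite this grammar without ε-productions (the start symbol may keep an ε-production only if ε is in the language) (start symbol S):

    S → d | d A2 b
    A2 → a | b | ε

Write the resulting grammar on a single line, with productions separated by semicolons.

Nullable set = {A2}.
ε ∉ L(G), so no ε-production is kept.
Add the nullable-subset variants: S → d A2 b gives d A2 b | d b.

S → d | d A2 b | d b; A2 → a | b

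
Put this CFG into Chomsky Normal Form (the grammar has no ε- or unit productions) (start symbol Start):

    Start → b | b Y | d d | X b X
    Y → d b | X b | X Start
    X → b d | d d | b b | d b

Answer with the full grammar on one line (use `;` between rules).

Introduce a nonterminal for each terminal appearing in a rule of length ≥ 2: X1 → b, X2 → d.
Binarize each right-hand side of length ≥ 3 by chaining fresh nonterminals (Y1, Y2, …): affected rules were Start → X X1 X.

Start → b | X1 Y | X2 X2 | X Y1; Y → X2 X1 | X X1 | X Start; X → X1 X2 | X2 X2 | X1 X1 | X2 X1; X1 → b; X2 → d; Y1 → X1 X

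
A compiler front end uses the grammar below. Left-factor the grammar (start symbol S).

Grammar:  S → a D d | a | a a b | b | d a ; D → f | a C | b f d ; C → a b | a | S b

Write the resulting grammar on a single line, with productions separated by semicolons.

S has alternatives sharing prefix 'a': factor to S → a S' with S' → D d | ε | a b.
C has alternatives sharing prefix 'a': factor to C → a C' with C' → b | ε.

S → b | d a | a S'; D → f | a C | b f d; C → S b | a C'; S' → D d | eps | a b; C' → b | eps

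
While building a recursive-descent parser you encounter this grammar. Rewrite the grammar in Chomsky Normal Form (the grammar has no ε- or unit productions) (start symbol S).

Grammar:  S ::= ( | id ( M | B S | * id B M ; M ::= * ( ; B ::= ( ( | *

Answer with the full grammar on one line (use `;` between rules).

S ::= ( | X1 Y1 | B S | X3 Y2; M ::= X3 X2; B ::= X2 X2 | *; X1 ::= id; X2 ::= (; X3 ::= *; Y1 ::= X2 M; Y2 ::= X1 Y3; Y3 ::= B M

Introduce a nonterminal for each terminal appearing in a rule of length ≥ 2: X1 → id, X2 → (, X3 → *.
Binarize each right-hand side of length ≥ 3 by chaining fresh nonterminals (Y1, Y2, …): affected rules were S → X1 X2 M; S → X3 X1 B M.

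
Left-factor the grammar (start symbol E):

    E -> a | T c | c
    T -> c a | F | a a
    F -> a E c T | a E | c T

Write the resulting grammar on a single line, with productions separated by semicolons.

E -> a | T c | c; T -> c a | F | a a; F -> c T | a E F'; F' -> c T | ε

F has alternatives sharing prefix 'a E': factor to F → a E F' with F' → c T | ε.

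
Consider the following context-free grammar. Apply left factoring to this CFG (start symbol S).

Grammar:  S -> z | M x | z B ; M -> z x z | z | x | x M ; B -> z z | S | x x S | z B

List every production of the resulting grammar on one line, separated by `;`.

S -> M x | z S'; M -> z M' | x M''; B -> S | x x S | z B'; S' -> ε | B; M' -> x z | ε; M'' -> ε | M; B' -> z | B

S has alternatives sharing prefix 'z': factor to S → z S' with S' → ε | B.
M has alternatives sharing prefix 'z': factor to M → z M' with M' → x z | ε.
M has alternatives sharing prefix 'x': factor to M → x M'' with M'' → ε | M.
B has alternatives sharing prefix 'z': factor to B → z B' with B' → z | B.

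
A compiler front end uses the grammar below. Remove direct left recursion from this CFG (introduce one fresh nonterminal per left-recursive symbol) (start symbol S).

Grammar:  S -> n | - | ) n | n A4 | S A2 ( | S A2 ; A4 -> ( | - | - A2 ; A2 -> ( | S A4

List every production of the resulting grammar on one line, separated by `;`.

S -> n S' | - S' | ) n S' | n A4 S'; A4 -> ( | - | - A2; A2 -> ( | S A4; S' -> A2 ( S' | A2 S' | ε

Left recursion appears on S.
For S: α = {A2 (, A2}, β = {n, -, ) n, n A4}. Rewrite as S → β S' and S' → α S' | ε.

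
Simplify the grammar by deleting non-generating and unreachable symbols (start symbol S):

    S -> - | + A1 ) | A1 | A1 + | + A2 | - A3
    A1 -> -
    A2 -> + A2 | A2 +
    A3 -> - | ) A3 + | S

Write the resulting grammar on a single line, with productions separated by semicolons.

Generating nonterminals: {A1, A3, S}.
Reachable from S after that: {A1, A3, S}.
Removed useless symbols: {A2} and every production mentioning them.

S -> - | + A1 ) | A1 | A1 + | - A3; A1 -> -; A3 -> - | ) A3 + | S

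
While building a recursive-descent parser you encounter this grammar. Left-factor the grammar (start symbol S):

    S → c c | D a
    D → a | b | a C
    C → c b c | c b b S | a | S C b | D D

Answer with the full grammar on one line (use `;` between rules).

S → c c | D a; D → b | a D'; C → a | S C b | D D | c b C'; D' → ε | C; C' → c | b S

D has alternatives sharing prefix 'a': factor to D → a D' with D' → ε | C.
C has alternatives sharing prefix 'c b': factor to C → c b C' with C' → c | b S.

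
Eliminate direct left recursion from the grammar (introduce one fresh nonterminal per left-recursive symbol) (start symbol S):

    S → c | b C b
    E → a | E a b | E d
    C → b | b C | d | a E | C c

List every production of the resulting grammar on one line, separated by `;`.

S → c | b C b; E → a E'; C → b C' | b C C' | d C' | a E C'; E' → a b E' | d E' | ε; C' → c C' | ε

E, C are directly left-recursive.
For E: α = {a b, d}, β = {a}. Rewrite as E → β E' and E' → α E' | ε.
For C: α = {c}, β = {b, b C, d, a E}. Rewrite as C → β C' and C' → α C' | ε.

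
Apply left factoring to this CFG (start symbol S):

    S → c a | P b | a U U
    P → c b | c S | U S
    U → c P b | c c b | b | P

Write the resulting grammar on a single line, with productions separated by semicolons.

P has alternatives sharing prefix 'c': factor to P → c P' with P' → b | S.
U has alternatives sharing prefix 'c': factor to U → c U' with U' → P b | c b.

S → c a | P b | a U U; P → U S | c P'; U → b | P | c U'; P' → b | S; U' → P b | c b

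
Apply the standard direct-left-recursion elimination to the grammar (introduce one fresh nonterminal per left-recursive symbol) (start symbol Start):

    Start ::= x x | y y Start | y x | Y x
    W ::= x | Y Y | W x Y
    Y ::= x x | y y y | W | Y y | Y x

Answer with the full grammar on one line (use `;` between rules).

Start ::= x x | y y Start | y x | Y x; W ::= x W1 | Y Y W1; Y ::= x x Y1 | y y y Y1 | W Y1; W1 ::= x Y W1 | epsilon; Y1 ::= y Y1 | x Y1 | epsilon

Left recursion appears on W, Y.
For W: α = {x Y}, β = {x, Y Y}. Rewrite as W → β W1 and W1 → α W1 | ε.
For Y: α = {y, x}, β = {x x, y y y, W}. Rewrite as Y → β Y1 and Y1 → α Y1 | ε.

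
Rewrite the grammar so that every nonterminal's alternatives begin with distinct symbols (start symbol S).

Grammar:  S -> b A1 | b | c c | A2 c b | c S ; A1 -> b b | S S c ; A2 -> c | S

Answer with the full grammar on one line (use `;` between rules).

S has alternatives sharing prefix 'b': factor to S → b S' with S' → A1 | ε.
S has alternatives sharing prefix 'c': factor to S → c S'' with S'' → c | S.

S -> A2 c b | b S' | c S''; A1 -> b b | S S c; A2 -> c | S; S' -> A1 | ε; S'' -> c | S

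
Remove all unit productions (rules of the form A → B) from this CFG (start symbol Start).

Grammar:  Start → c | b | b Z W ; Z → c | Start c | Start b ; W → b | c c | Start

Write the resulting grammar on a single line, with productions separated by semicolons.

Unit pairs: W ⇒* {Start}.
For each unit pair (A, B), copy every non-unit production of B to A, then drop all unit productions.

Start → c | b | b Z W; Z → c | Start c | Start b; W → c | b | b Z W | c c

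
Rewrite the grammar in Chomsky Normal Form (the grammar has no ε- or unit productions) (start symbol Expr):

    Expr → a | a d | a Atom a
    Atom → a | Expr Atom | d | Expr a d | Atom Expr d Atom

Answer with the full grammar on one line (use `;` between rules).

Expr → a | X1 X2 | X1 Y1; Atom → a | Expr Atom | d | Expr Y2 | Atom Y3; X1 → a; X2 → d; Y1 → Atom X1; Y2 → X1 X2; Y3 → Expr Y4; Y4 → X2 Atom

Introduce a nonterminal for each terminal appearing in a rule of length ≥ 2: X1 → a, X2 → d.
Binarize each right-hand side of length ≥ 3 by chaining fresh nonterminals (Y1, Y2, …): affected rules were Expr → X1 Atom X1; Atom → Expr X1 X2; Atom → Atom Expr X2 Atom.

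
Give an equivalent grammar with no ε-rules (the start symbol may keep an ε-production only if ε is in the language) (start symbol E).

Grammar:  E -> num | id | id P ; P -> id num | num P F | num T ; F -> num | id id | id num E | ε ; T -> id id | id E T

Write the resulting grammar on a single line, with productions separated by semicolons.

E -> num | id | id P; P -> id num | num P F | num P | num T; F -> num | id id | id num E; T -> id id | id E T

Nullable set = {F}.
ε ∉ L(G), so no ε-production is kept.
For each production, add variants omitting each subset of nullable occurrences: P → num P F gives num P F | num P.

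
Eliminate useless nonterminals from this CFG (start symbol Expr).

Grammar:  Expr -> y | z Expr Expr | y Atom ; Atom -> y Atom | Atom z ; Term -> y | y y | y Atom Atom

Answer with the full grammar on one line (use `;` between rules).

Generating nonterminals: {Expr, Term}.
Reachable from Expr after that: {Expr}.
Removed useless symbols: {Atom, Term} and every production mentioning them.

Expr -> y | z Expr Expr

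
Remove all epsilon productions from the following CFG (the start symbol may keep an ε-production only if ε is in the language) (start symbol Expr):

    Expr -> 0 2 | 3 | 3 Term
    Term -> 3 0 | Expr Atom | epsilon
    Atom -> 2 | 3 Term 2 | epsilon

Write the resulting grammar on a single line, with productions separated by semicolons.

The nullable symbols are {Atom, Term}.
ε ∉ L(G), so no ε-production is kept.
Expand every rule over subsets of its nullable positions: Term → Expr Atom gives Expr Atom | Expr. Atom → 3 Term 2 gives 3 Term 2 | 3 2.

Expr -> 0 2 | 3 | 3 Term; Term -> 3 0 | Expr Atom | Expr; Atom -> 2 | 3 Term 2 | 3 2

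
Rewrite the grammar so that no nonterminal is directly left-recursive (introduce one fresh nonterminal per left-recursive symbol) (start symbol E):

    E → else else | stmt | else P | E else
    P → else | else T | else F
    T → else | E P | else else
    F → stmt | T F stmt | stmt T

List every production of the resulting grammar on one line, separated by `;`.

E is directly left-recursive.
For E: α = {else}, β = {else else, stmt, else P}. Rewrite as E → β E' and E' → α E' | ε.

E → else else E' | stmt E' | else P E'; P → else | else T | else F; T → else | E P | else else; F → stmt | T F stmt | stmt T; E' → else E' | epsilon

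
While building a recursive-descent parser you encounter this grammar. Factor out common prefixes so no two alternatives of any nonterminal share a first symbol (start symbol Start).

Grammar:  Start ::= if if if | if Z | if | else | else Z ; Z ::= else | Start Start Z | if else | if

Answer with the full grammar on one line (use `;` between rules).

Start ::= if Start1 | else Start2; Z ::= else | Start Start Z | if Z1; Start1 ::= if if | Z | eps; Start2 ::= eps | Z; Z1 ::= else | eps

Start has alternatives sharing prefix 'if': factor to Start → if Start1 with Start1 → if if | Z | ε.
Start has alternatives sharing prefix 'else': factor to Start → else Start2 with Start2 → ε | Z.
Z has alternatives sharing prefix 'if': factor to Z → if Z1 with Z1 → else | ε.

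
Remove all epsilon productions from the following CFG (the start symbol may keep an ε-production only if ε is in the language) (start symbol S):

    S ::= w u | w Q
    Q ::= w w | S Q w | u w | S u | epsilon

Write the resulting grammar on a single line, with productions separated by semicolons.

The nullable symbols are {Q}.
ε ∉ L(G), so no ε-production is kept.
For each production, add variants omitting each subset of nullable occurrences: S → w Q gives w Q | w. Q → S Q w gives S Q w | S w.

S ::= w u | w Q | w; Q ::= w w | S Q w | S w | u w | S u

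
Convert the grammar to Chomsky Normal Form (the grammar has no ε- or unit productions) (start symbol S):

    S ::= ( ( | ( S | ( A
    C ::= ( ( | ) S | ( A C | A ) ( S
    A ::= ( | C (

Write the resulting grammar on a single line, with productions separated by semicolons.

S ::= X1 X1 | X1 S | X1 A; C ::= X1 X1 | X2 S | X1 Y1 | A Y2; A ::= ( | C X1; X1 ::= (; X2 ::= ); Y1 ::= A C; Y2 ::= X2 Y3; Y3 ::= X1 S

Introduce a nonterminal for each terminal appearing in a rule of length ≥ 2: X1 → (, X2 → ).
Binarize each right-hand side of length ≥ 3 by chaining fresh nonterminals (Y1, Y2, …): affected rules were C → X1 A C; C → A X2 X1 S.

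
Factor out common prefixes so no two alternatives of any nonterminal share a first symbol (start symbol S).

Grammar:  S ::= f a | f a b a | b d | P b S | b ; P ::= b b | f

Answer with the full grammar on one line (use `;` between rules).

S has alternatives sharing prefix 'f a': factor to S → f a S' with S' → ε | b a.
S has alternatives sharing prefix 'b': factor to S → b S'' with S'' → d | ε.

S ::= P b S | f a S' | b S''; P ::= b b | f; S' ::= ε | b a; S'' ::= d | ε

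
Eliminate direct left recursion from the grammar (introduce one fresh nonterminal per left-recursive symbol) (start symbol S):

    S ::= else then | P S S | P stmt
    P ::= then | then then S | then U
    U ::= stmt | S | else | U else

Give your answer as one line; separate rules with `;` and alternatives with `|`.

Left recursion appears on U.
For U: α = {else}, β = {stmt, S, else}. Rewrite as U → β U' and U' → α U' | ε.

S ::= else then | P S S | P stmt; P ::= then | then then S | then U; U ::= stmt U' | S U' | else U'; U' ::= else U' | eps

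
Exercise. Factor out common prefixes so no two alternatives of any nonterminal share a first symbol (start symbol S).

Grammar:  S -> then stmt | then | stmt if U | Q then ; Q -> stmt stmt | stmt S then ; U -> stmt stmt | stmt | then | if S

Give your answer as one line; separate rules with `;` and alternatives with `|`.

S -> stmt if U | Q then | then S'; Q -> stmt Q'; U -> then | if S | stmt U'; S' -> stmt | ε; Q' -> stmt | S then; U' -> stmt | ε

S has alternatives sharing prefix 'then': factor to S → then S' with S' → stmt | ε.
Q has alternatives sharing prefix 'stmt': factor to Q → stmt Q' with Q' → stmt | S then.
U has alternatives sharing prefix 'stmt': factor to U → stmt U' with U' → stmt | ε.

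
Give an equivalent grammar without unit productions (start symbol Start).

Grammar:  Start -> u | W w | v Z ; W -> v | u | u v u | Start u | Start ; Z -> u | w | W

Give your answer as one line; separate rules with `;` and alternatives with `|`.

Unit pairs: W ⇒* {Start}; Z ⇒* {Start, W}.
Replace each nonterminal's rules with the union of the non-unit rules of every nonterminal it unit-derives.

Start -> u | W w | v Z; W -> u | W w | v Z | v | u v u | Start u; Z -> u | w | W w | v Z | v | u v u | Start u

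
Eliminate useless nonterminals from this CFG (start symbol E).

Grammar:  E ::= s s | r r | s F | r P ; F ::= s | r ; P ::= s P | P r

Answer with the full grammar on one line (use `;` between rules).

E ::= s s | r r | s F; F ::= s | r

Generating nonterminals: {E, F}.
Reachable from E after that: {E, F}.
Removed useless symbols: {P} and every production mentioning them.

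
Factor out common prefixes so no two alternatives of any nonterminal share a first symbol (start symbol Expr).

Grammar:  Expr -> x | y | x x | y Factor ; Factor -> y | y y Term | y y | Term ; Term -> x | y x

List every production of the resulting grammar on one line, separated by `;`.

Expr -> x Expr1 | y Expr2; Factor -> Term | y Factor1; Term -> x | y x; Expr1 -> epsilon | x; Expr2 -> epsilon | Factor; Factor1 -> epsilon | y Factor11; Factor11 -> Term | epsilon

Expr has alternatives sharing prefix 'x': factor to Expr → x Expr1 with Expr1 → ε | x.
Expr has alternatives sharing prefix 'y': factor to Expr → y Expr2 with Expr2 → ε | Factor.
Factor has alternatives sharing prefix 'y': factor to Factor → y Factor1 with Factor1 → ε | y Term | y.
Factor1 has alternatives sharing prefix 'y': factor to Factor1 → y Factor11 with Factor11 → Term | ε.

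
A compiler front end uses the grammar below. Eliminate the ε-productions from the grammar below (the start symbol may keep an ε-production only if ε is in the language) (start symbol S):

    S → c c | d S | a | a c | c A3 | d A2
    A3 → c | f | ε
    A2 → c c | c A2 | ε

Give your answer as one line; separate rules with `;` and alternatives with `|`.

S → c c | d S | a | a c | c A3 | c | d A2 | d; A3 → c | f; A2 → c c | c A2 | c

The nullable symbols are {A2, A3}.
ε ∉ L(G), so no ε-production is kept.
Expand every rule over subsets of its nullable positions: S → c A3 gives c A3 | c. S → d A2 gives d A2 | d. A2 → c A2 gives c A2 | c.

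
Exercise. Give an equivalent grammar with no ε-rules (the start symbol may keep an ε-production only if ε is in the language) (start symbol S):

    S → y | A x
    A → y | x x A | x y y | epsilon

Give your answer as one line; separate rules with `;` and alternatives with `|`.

Nullable set = {A}.
ε ∉ L(G), so no ε-production is kept.
Add the nullable-subset variants: S → A x gives A x | x. A → x x A gives x x A | x x.

S → y | A x | x; A → y | x x A | x x | x y y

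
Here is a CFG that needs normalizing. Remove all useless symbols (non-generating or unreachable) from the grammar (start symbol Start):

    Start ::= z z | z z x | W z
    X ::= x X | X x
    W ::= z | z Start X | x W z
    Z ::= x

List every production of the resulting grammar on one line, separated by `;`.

Start ::= z z | z z x | W z; W ::= z | x W z

Generating nonterminals: {Start, W, Z}.
Reachable from Start after that: {Start, W}.
Removed useless symbols: {X, Z} and every production mentioning them.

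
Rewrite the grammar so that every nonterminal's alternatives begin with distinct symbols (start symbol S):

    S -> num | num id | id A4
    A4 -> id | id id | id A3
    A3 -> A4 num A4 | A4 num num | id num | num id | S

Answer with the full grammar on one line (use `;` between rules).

S -> id A4 | num S'; A4 -> id A4'; A3 -> id num | num id | S | A4 num A3'; S' -> ε | id; A4' -> ε | id | A3; A3' -> A4 | num

S has alternatives sharing prefix 'num': factor to S → num S' with S' → ε | id.
A4 has alternatives sharing prefix 'id': factor to A4 → id A4' with A4' → ε | id | A3.
A3 has alternatives sharing prefix 'A4 num': factor to A3 → A4 num A3' with A3' → A4 | num.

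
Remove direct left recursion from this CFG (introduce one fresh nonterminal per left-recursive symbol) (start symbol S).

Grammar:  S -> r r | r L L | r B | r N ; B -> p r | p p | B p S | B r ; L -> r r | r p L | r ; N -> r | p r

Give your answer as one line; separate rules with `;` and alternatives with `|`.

S -> r r | r L L | r B | r N; B -> p r B' | p p B'; L -> r r | r p L | r; N -> r | p r; B' -> p S B' | r B' | eps

Left recursion appears on B.
For B: α = {p S, r}, β = {p r, p p}. Rewrite as B → β B' and B' → α B' | ε.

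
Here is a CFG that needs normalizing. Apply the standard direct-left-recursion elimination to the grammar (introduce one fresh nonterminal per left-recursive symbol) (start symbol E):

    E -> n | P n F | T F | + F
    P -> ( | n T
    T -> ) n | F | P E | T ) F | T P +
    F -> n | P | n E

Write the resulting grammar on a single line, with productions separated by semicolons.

E -> n | P n F | T F | + F; P -> ( | n T; T -> ) n T' | F T' | P E T'; F -> n | P | n E; T' -> ) F T' | P + T' | eps

Directly left-recursive nonterminal: T.
For T: α = {) F, P +}, β = {) n, F, P E}. Rewrite as T → β T' and T' → α T' | ε.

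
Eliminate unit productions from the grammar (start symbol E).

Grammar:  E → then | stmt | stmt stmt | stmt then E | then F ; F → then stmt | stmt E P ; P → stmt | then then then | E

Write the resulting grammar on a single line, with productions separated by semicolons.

E → then | stmt | stmt stmt | stmt then E | then F; F → then stmt | stmt E P; P → then | stmt | stmt stmt | stmt then E | then F | then then then

Unit pairs: P ⇒* {E}.
Replace each nonterminal's rules with the union of the non-unit rules of every nonterminal it unit-derives.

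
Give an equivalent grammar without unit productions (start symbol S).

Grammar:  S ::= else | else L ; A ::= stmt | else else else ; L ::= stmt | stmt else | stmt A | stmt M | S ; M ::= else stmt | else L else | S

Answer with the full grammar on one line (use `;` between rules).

S ::= else | else L; A ::= stmt | else else else; L ::= stmt | stmt else | stmt A | stmt M | else | else L; M ::= else | else L | else stmt | else L else

Unit pairs: L ⇒* {S}; M ⇒* {S}.
For each unit pair (A, B), copy every non-unit production of B to A, then drop all unit productions.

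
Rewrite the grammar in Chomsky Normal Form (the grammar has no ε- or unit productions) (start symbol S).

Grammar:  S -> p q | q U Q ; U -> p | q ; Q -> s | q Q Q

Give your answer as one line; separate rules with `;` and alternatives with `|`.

S -> X1 X2 | X2 Y1; U -> p | q; Q -> s | X2 Y2; X1 -> p; X2 -> q; Y1 -> U Q; Y2 -> Q Q

Introduce a nonterminal for each terminal appearing in a rule of length ≥ 2: X1 → p, X2 → q.
Binarize each right-hand side of length ≥ 3 by chaining fresh nonterminals (Y1, Y2, …): affected rules were S → X2 U Q; Q → X2 Q Q.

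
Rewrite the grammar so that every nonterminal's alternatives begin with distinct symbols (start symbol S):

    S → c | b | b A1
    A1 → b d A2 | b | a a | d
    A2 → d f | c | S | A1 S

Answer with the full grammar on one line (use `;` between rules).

S has alternatives sharing prefix 'b': factor to S → b S' with S' → ε | A1.
A1 has alternatives sharing prefix 'b': factor to A1 → b A1' with A1' → d A2 | ε.

S → c | b S'; A1 → a a | d | b A1'; A2 → d f | c | S | A1 S; S' → eps | A1; A1' → d A2 | eps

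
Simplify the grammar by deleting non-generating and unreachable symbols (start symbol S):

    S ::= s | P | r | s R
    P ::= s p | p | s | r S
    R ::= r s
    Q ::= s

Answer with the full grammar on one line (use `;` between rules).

Generating nonterminals: {P, Q, R, S}.
Reachable from S after that: {P, R, S}.
Removed useless symbols: {Q} and every production mentioning them.

S ::= s | P | r | s R; P ::= s p | p | s | r S; R ::= r s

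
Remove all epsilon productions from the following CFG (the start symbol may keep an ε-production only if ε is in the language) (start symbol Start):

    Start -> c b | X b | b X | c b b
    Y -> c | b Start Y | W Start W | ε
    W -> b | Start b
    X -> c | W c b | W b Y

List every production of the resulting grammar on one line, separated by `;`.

Start -> c b | X b | b X | c b b; Y -> c | b Start Y | b Start | W Start W; W -> b | Start b; X -> c | W c b | W b Y | W b

Nullable nonterminals: {Y}.
ε ∉ L(G), so no ε-production is kept.
For each production, add variants omitting each subset of nullable occurrences: Y → b Start Y gives b Start Y | b Start. X → W b Y gives W b Y | W b.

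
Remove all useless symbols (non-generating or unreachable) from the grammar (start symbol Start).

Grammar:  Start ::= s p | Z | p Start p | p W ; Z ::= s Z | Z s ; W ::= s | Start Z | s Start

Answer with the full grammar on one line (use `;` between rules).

Start ::= s p | p Start p | p W; W ::= s | s Start

Generating nonterminals: {Start, W}.
Reachable from Start after that: {Start, W}.
Removed useless symbols: {Z} and every production mentioning them.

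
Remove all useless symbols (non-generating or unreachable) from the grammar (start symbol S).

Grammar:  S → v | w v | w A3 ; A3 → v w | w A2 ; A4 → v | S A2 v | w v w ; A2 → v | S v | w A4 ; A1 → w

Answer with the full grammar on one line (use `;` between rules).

S → v | w v | w A3; A3 → v w | w A2; A4 → v | S A2 v | w v w; A2 → v | S v | w A4

Generating nonterminals: {A1, A2, A3, A4, S}.
Reachable from S after that: {A2, A3, A4, S}.
Removed useless symbols: {A1} and every production mentioning them.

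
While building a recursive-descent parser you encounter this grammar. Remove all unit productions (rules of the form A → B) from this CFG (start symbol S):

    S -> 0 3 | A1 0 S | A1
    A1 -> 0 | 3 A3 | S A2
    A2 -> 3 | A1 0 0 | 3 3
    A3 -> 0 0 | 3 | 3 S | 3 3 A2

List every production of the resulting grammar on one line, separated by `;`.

S -> 0 | 3 A3 | S A2 | 0 3 | A1 0 S; A1 -> 0 | 3 A3 | S A2; A2 -> 3 | A1 0 0 | 3 3; A3 -> 0 0 | 3 | 3 S | 3 3 A2

Unit pairs: S ⇒* {A1}.
Replace each nonterminal's rules with the union of the non-unit rules of every nonterminal it unit-derives.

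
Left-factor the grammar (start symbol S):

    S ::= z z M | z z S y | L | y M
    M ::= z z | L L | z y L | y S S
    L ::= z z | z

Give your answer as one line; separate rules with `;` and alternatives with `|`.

S has alternatives sharing prefix 'z z': factor to S → z z S' with S' → M | S y.
M has alternatives sharing prefix 'z': factor to M → z M' with M' → z | y L.
L has alternatives sharing prefix 'z': factor to L → z L' with L' → z | ε.

S ::= L | y M | z z S'; M ::= L L | y S S | z M'; L ::= z L'; S' ::= M | S y; M' ::= z | y L; L' ::= z | ε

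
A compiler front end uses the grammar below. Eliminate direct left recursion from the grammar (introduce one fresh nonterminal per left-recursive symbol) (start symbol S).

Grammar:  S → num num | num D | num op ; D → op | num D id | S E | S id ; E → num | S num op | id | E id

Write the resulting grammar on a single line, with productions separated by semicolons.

E is directly left-recursive.
For E: α = {id}, β = {num, S num op, id}. Rewrite as E → β E' and E' → α E' | ε.

S → num num | num D | num op; D → op | num D id | S E | S id; E → num E' | S num op E' | id E'; E' → id E' | ε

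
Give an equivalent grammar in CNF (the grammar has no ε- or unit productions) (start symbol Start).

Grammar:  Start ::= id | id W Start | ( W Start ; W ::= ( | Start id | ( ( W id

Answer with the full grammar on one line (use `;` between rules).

Start ::= id | X1 Y1 | X2 Y2; W ::= ( | Start X1 | X2 Y3; X1 ::= id; X2 ::= (; Y1 ::= W Start; Y2 ::= W Start; Y3 ::= X2 Y4; Y4 ::= W X1

Introduce a nonterminal for each terminal appearing in a rule of length ≥ 2: X1 → id, X2 → (.
Binarize each right-hand side of length ≥ 3 by chaining fresh nonterminals (Y1, Y2, …): affected rules were Start → X1 W Start; Start → X2 W Start; W → X2 X2 W X1.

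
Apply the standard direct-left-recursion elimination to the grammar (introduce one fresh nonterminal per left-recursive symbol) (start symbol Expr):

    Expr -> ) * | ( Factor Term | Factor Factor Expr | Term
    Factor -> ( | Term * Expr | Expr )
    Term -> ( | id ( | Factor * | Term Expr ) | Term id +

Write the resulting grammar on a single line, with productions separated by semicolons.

Expr -> ) * | ( Factor Term | Factor Factor Expr | Term; Factor -> ( | Term * Expr | Expr ); Term -> ( Term1 | id ( Term1 | Factor * Term1; Term1 -> Expr ) Term1 | id + Term1 | eps

Term is directly left-recursive.
For Term: α = {Expr ), id +}, β = {(, id (, Factor *}. Rewrite as Term → β Term1 and Term1 → α Term1 | ε.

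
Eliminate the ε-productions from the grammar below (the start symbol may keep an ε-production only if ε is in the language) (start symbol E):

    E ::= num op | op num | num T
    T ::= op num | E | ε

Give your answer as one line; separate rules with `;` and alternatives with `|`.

E ::= num op | op num | num T | num; T ::= op num | E

Nullable set = {T}.
ε ∉ L(G), so no ε-production is kept.
Add the nullable-subset variants: E → num T gives num T | num.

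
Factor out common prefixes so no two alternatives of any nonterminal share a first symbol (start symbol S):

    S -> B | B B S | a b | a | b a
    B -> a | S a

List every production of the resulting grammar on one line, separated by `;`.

S -> b a | B S' | a S''; B -> a | S a; S' -> ε | B S; S'' -> b | ε

S has alternatives sharing prefix 'B': factor to S → B S' with S' → ε | B S.
S has alternatives sharing prefix 'a': factor to S → a S'' with S'' → b | ε.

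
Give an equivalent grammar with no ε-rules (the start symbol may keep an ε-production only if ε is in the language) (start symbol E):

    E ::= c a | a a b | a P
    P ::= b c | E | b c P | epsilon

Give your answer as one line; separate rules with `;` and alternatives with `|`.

The nullable symbols are {P}.
ε ∉ L(G), so no ε-production is kept.
For each production, add variants omitting each subset of nullable occurrences: E → a P gives a P | a.

E ::= c a | a a b | a P | a; P ::= b c | E | b c P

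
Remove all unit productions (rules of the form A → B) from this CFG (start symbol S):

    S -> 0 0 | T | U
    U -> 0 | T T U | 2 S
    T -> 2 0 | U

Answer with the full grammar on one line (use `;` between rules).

Unit pairs: S ⇒* {T, U}; T ⇒* {U}.
For every A with A ⇒* B via unit rules, add B's non-unit alternatives to A; then delete every rule of the form X → Y.

S -> 0 | T T U | 2 S | 0 0 | 2 0; U -> 0 | T T U | 2 S; T -> 0 | T T U | 2 S | 2 0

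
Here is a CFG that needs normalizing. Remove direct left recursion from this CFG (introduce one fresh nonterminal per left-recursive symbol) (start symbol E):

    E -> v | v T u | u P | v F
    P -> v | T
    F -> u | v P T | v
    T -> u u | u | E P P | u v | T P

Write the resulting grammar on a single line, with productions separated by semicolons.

E -> v | v T u | u P | v F; P -> v | T; F -> u | v P T | v; T -> u u T' | u T' | E P P T' | u v T'; T' -> P T' | epsilon

T is directly left-recursive.
For T: α = {P}, β = {u u, u, E P P, u v}. Rewrite as T → β T' and T' → α T' | ε.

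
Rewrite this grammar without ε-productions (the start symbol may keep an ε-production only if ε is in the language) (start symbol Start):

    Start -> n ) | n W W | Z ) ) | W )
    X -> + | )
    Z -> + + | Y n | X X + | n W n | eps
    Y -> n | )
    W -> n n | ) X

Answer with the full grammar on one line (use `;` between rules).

Nullable set = {Z}.
ε ∉ L(G), so no ε-production is kept.
Expand every rule over subsets of its nullable positions: Start → Z ) ) gives Z ) ) | ) ).

Start -> n ) | n W W | Z ) ) | ) ) | W ); X -> + | ); Z -> + + | Y n | X X + | n W n; Y -> n | ); W -> n n | ) X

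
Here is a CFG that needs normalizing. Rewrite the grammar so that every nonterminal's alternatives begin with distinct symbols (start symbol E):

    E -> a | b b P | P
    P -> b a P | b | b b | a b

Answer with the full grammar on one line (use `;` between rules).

E -> a | b b P | P; P -> a b | b P'; P' -> a P | ε | b

P has alternatives sharing prefix 'b': factor to P → b P' with P' → a P | ε | b.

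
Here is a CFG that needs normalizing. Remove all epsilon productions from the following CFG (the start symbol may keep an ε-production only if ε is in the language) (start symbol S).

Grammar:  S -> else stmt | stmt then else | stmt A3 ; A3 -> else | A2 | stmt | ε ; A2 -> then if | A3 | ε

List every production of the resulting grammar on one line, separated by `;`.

The nullable symbols are {A2, A3}.
ε ∉ L(G), so no ε-production is kept.
For each production, add variants omitting each subset of nullable occurrences: S → stmt A3 gives stmt A3 | stmt.

S -> else stmt | stmt then else | stmt A3 | stmt; A3 -> else | A2 | stmt; A2 -> then if | A3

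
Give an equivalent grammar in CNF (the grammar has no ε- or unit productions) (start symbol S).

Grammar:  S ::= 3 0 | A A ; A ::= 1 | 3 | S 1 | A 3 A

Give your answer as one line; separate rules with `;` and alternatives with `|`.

S ::= X1 X2 | A A; A ::= 1 | 3 | S X3 | A Y1; X1 ::= 3; X2 ::= 0; X3 ::= 1; Y1 ::= X1 A

Introduce a nonterminal for each terminal appearing in a rule of length ≥ 2: X1 → 3, X2 → 0, X3 → 1.
Binarize each right-hand side of length ≥ 3 by chaining fresh nonterminals (Y1, Y2, …): affected rules were A → A X1 A.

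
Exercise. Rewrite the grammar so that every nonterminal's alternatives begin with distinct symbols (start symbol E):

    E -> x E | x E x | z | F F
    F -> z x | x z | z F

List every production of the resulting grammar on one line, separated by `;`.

E has alternatives sharing prefix 'x E': factor to E → x E E' with E' → ε | x.
F has alternatives sharing prefix 'z': factor to F → z F' with F' → x | F.

E -> z | F F | x E E'; F -> x z | z F'; E' -> epsilon | x; F' -> x | F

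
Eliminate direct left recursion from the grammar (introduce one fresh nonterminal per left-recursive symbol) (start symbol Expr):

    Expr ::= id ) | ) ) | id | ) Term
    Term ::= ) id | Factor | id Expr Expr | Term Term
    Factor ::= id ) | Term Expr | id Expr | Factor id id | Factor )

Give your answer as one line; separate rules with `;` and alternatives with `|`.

Expr ::= id ) | ) ) | id | ) Term; Term ::= ) id Term1 | Factor Term1 | id Expr Expr Term1; Factor ::= id ) Factor1 | Term Expr Factor1 | id Expr Factor1; Term1 ::= Term Term1 | ε; Factor1 ::= id id Factor1 | ) Factor1 | ε

Term, Factor are directly left-recursive.
For Term: α = {Term}, β = {) id, Factor, id Expr Expr}. Rewrite as Term → β Term1 and Term1 → α Term1 | ε.
For Factor: α = {id id, )}, β = {id ), Term Expr, id Expr}. Rewrite as Factor → β Factor1 and Factor1 → α Factor1 | ε.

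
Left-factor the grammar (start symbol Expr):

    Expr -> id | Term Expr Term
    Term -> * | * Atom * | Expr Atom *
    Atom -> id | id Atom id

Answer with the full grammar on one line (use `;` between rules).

Term has alternatives sharing prefix '*': factor to Term → * Term1 with Term1 → ε | Atom *.
Atom has alternatives sharing prefix 'id': factor to Atom → id Atom1 with Atom1 → ε | Atom id.

Expr -> id | Term Expr Term; Term -> Expr Atom * | * Term1; Atom -> id Atom1; Term1 -> ε | Atom *; Atom1 -> ε | Atom id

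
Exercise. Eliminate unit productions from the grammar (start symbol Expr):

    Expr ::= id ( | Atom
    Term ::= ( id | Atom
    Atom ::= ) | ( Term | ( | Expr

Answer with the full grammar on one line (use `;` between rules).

Expr ::= ) | ( Term | ( | id (; Term ::= ( id | ) | ( Term | ( | id (; Atom ::= ) | ( Term | ( | id (

Unit pairs: Atom ⇒* {Expr}; Expr ⇒* {Atom}; Term ⇒* {Atom, Expr}.
For every A with A ⇒* B via unit rules, add B's non-unit alternatives to A; then delete every rule of the form X → Y.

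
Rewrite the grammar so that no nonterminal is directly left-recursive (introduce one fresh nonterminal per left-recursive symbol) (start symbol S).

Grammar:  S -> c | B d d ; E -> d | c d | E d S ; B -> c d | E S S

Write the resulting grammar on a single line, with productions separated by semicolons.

S -> c | B d d; E -> d E' | c d E'; B -> c d | E S S; E' -> d S E' | eps

Directly left-recursive nonterminal: E.
For E: α = {d S}, β = {d, c d}. Rewrite as E → β E' and E' → α E' | ε.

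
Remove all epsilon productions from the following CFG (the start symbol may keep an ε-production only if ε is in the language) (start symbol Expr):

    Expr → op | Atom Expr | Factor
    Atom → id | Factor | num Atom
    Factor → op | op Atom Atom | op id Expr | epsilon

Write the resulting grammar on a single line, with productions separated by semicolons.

Expr → op | Atom Expr | Atom | Factor | epsilon; Atom → id | Factor | num Atom | num; Factor → op | op Atom Atom | op Atom | op id Expr | op id

The nullable symbols are {Atom, Expr, Factor}.
ε ∈ L(G) since Expr is nullable, so keep Expr → ε.
Add the nullable-subset variants: Expr → Atom Expr gives Atom Expr | Atom. Atom → num Atom gives num Atom | num. Factor → op Atom Atom gives op Atom Atom | op Atom. Factor → op id Expr gives op id Expr | op id.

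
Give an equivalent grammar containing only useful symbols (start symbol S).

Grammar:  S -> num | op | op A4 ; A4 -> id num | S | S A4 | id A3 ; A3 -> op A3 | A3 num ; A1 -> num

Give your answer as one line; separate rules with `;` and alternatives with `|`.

S -> num | op | op A4; A4 -> id num | S | S A4

Generating nonterminals: {A1, A4, S}.
Reachable from S after that: {A4, S}.
Removed useless symbols: {A1, A3} and every production mentioning them.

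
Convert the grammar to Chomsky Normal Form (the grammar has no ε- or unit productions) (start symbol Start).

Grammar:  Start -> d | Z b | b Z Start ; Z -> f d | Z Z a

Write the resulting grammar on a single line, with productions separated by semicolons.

Introduce a nonterminal for each terminal appearing in a rule of length ≥ 2: X1 → b, X2 → f, X3 → d, X4 → a.
Binarize each right-hand side of length ≥ 3 by chaining fresh nonterminals (Y1, Y2, …): affected rules were Start → X1 Z Start; Z → Z Z X4.

Start -> d | Z X1 | X1 Y1; Z -> X2 X3 | Z Y2; X1 -> b; X2 -> f; X3 -> d; X4 -> a; Y1 -> Z Start; Y2 -> Z X4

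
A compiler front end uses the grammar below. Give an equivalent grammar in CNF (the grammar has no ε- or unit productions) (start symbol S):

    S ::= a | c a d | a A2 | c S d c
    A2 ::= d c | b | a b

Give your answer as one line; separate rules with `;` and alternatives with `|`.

S ::= a | X1 Y1 | X2 A2 | X1 Y2; A2 ::= X3 X1 | b | X2 X4; X1 ::= c; X2 ::= a; X3 ::= d; X4 ::= b; Y1 ::= X2 X3; Y2 ::= S Y3; Y3 ::= X3 X1

Introduce a nonterminal for each terminal appearing in a rule of length ≥ 2: X1 → c, X2 → a, X3 → d, X4 → b.
Binarize each right-hand side of length ≥ 3 by chaining fresh nonterminals (Y1, Y2, …): affected rules were S → X1 X2 X3; S → X1 S X3 X1.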